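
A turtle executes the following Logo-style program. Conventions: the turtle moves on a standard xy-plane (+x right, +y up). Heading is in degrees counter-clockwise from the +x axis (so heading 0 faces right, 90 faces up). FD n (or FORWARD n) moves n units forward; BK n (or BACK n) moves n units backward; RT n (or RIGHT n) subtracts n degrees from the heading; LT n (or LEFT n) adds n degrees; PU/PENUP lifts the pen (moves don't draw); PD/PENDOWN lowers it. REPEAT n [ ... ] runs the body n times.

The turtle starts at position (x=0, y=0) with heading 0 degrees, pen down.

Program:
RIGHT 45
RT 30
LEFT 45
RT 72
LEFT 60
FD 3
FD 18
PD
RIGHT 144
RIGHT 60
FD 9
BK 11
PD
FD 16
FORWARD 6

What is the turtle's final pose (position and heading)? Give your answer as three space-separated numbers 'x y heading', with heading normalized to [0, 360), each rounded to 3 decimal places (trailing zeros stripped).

Answer: 7.471 4.219 114

Derivation:
Executing turtle program step by step:
Start: pos=(0,0), heading=0, pen down
RT 45: heading 0 -> 315
RT 30: heading 315 -> 285
LT 45: heading 285 -> 330
RT 72: heading 330 -> 258
LT 60: heading 258 -> 318
FD 3: (0,0) -> (2.229,-2.007) [heading=318, draw]
FD 18: (2.229,-2.007) -> (15.606,-14.052) [heading=318, draw]
PD: pen down
RT 144: heading 318 -> 174
RT 60: heading 174 -> 114
FD 9: (15.606,-14.052) -> (11.945,-5.83) [heading=114, draw]
BK 11: (11.945,-5.83) -> (16.42,-15.879) [heading=114, draw]
PD: pen down
FD 16: (16.42,-15.879) -> (9.912,-1.262) [heading=114, draw]
FD 6: (9.912,-1.262) -> (7.471,4.219) [heading=114, draw]
Final: pos=(7.471,4.219), heading=114, 6 segment(s) drawn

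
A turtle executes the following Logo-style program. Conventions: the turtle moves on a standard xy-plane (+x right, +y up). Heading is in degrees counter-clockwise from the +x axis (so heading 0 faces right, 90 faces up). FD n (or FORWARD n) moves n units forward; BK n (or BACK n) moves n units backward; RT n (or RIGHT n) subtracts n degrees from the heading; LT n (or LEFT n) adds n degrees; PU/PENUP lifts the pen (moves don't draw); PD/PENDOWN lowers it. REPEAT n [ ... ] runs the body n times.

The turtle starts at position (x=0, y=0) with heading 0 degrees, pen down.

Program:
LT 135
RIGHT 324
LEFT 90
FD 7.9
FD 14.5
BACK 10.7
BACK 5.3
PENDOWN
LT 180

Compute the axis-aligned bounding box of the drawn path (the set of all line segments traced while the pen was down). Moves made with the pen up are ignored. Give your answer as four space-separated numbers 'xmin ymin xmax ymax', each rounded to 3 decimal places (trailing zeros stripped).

Answer: -3.504 -22.124 0 0

Derivation:
Executing turtle program step by step:
Start: pos=(0,0), heading=0, pen down
LT 135: heading 0 -> 135
RT 324: heading 135 -> 171
LT 90: heading 171 -> 261
FD 7.9: (0,0) -> (-1.236,-7.803) [heading=261, draw]
FD 14.5: (-1.236,-7.803) -> (-3.504,-22.124) [heading=261, draw]
BK 10.7: (-3.504,-22.124) -> (-1.83,-11.556) [heading=261, draw]
BK 5.3: (-1.83,-11.556) -> (-1.001,-6.321) [heading=261, draw]
PD: pen down
LT 180: heading 261 -> 81
Final: pos=(-1.001,-6.321), heading=81, 4 segment(s) drawn

Segment endpoints: x in {-3.504, -1.83, -1.236, -1.001, 0}, y in {-22.124, -11.556, -7.803, -6.321, 0}
xmin=-3.504, ymin=-22.124, xmax=0, ymax=0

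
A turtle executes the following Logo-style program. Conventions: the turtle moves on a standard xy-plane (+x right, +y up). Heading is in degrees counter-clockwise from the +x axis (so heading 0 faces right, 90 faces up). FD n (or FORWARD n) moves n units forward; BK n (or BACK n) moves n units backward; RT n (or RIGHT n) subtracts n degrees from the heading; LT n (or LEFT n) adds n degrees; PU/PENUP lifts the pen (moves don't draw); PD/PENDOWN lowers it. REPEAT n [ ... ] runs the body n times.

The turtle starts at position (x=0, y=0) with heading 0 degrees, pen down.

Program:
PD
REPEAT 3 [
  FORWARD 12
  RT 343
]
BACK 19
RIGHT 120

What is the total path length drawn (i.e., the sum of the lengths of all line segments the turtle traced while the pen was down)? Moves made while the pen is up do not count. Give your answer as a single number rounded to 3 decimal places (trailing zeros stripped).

Executing turtle program step by step:
Start: pos=(0,0), heading=0, pen down
PD: pen down
REPEAT 3 [
  -- iteration 1/3 --
  FD 12: (0,0) -> (12,0) [heading=0, draw]
  RT 343: heading 0 -> 17
  -- iteration 2/3 --
  FD 12: (12,0) -> (23.476,3.508) [heading=17, draw]
  RT 343: heading 17 -> 34
  -- iteration 3/3 --
  FD 12: (23.476,3.508) -> (33.424,10.219) [heading=34, draw]
  RT 343: heading 34 -> 51
]
BK 19: (33.424,10.219) -> (21.467,-4.547) [heading=51, draw]
RT 120: heading 51 -> 291
Final: pos=(21.467,-4.547), heading=291, 4 segment(s) drawn

Segment lengths:
  seg 1: (0,0) -> (12,0), length = 12
  seg 2: (12,0) -> (23.476,3.508), length = 12
  seg 3: (23.476,3.508) -> (33.424,10.219), length = 12
  seg 4: (33.424,10.219) -> (21.467,-4.547), length = 19
Total = 55

Answer: 55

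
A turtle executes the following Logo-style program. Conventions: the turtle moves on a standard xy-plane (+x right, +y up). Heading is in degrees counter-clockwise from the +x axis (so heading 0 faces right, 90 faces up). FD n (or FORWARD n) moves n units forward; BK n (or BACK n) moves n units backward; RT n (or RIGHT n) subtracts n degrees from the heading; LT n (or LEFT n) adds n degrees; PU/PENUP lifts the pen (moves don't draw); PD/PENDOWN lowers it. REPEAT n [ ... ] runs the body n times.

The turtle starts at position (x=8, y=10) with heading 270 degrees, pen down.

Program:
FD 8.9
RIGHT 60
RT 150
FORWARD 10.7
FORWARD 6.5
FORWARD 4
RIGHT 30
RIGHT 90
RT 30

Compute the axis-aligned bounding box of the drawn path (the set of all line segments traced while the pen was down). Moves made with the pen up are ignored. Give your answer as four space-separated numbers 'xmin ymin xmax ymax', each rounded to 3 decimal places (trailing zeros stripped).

Executing turtle program step by step:
Start: pos=(8,10), heading=270, pen down
FD 8.9: (8,10) -> (8,1.1) [heading=270, draw]
RT 60: heading 270 -> 210
RT 150: heading 210 -> 60
FD 10.7: (8,1.1) -> (13.35,10.366) [heading=60, draw]
FD 6.5: (13.35,10.366) -> (16.6,15.996) [heading=60, draw]
FD 4: (16.6,15.996) -> (18.6,19.46) [heading=60, draw]
RT 30: heading 60 -> 30
RT 90: heading 30 -> 300
RT 30: heading 300 -> 270
Final: pos=(18.6,19.46), heading=270, 4 segment(s) drawn

Segment endpoints: x in {8, 8, 13.35, 16.6, 18.6}, y in {1.1, 10, 10.366, 15.996, 19.46}
xmin=8, ymin=1.1, xmax=18.6, ymax=19.46

Answer: 8 1.1 18.6 19.46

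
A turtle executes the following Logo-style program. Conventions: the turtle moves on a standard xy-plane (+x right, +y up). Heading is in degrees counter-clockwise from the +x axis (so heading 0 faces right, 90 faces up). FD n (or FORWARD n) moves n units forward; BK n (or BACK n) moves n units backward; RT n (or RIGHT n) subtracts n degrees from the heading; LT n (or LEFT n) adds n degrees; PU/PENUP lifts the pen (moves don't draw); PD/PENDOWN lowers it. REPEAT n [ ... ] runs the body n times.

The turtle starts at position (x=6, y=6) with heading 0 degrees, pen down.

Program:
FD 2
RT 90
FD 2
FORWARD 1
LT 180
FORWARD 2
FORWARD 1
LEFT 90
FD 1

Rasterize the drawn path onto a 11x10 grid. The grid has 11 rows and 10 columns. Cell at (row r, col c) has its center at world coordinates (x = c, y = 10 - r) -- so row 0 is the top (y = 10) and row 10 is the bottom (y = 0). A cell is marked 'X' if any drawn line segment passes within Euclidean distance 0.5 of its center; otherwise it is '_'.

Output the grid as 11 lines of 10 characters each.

Answer: __________
__________
__________
__________
______XXX_
________X_
________X_
________X_
__________
__________
__________

Derivation:
Segment 0: (6,6) -> (8,6)
Segment 1: (8,6) -> (8,4)
Segment 2: (8,4) -> (8,3)
Segment 3: (8,3) -> (8,5)
Segment 4: (8,5) -> (8,6)
Segment 5: (8,6) -> (7,6)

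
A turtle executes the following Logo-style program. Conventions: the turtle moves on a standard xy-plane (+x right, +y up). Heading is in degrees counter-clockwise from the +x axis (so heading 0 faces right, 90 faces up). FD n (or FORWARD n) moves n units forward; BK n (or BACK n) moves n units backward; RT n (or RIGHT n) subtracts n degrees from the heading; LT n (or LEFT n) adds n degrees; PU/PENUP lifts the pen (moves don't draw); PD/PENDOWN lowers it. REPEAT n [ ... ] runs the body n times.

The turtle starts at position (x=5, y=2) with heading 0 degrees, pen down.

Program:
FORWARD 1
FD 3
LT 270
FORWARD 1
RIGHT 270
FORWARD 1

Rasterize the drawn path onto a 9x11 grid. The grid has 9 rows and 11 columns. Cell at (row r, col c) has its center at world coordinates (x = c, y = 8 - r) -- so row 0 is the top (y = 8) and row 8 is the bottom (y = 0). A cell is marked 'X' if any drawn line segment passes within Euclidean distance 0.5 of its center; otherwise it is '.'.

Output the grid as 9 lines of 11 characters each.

Answer: ...........
...........
...........
...........
...........
...........
.....XXXXX.
.........XX
...........

Derivation:
Segment 0: (5,2) -> (6,2)
Segment 1: (6,2) -> (9,2)
Segment 2: (9,2) -> (9,1)
Segment 3: (9,1) -> (10,1)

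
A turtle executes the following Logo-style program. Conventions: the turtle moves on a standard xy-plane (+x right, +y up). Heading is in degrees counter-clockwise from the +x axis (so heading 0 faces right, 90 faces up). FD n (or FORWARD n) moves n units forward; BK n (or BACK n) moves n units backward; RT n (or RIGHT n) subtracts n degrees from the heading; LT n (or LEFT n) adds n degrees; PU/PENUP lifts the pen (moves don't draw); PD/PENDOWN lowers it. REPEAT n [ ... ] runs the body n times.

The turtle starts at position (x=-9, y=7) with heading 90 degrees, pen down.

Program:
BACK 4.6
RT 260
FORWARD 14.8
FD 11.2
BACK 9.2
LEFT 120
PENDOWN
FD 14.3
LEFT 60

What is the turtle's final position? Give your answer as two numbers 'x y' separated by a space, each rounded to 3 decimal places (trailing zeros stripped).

Executing turtle program step by step:
Start: pos=(-9,7), heading=90, pen down
BK 4.6: (-9,7) -> (-9,2.4) [heading=90, draw]
RT 260: heading 90 -> 190
FD 14.8: (-9,2.4) -> (-23.575,-0.17) [heading=190, draw]
FD 11.2: (-23.575,-0.17) -> (-34.605,-2.115) [heading=190, draw]
BK 9.2: (-34.605,-2.115) -> (-25.545,-0.517) [heading=190, draw]
LT 120: heading 190 -> 310
PD: pen down
FD 14.3: (-25.545,-0.517) -> (-16.353,-11.472) [heading=310, draw]
LT 60: heading 310 -> 10
Final: pos=(-16.353,-11.472), heading=10, 5 segment(s) drawn

Answer: -16.353 -11.472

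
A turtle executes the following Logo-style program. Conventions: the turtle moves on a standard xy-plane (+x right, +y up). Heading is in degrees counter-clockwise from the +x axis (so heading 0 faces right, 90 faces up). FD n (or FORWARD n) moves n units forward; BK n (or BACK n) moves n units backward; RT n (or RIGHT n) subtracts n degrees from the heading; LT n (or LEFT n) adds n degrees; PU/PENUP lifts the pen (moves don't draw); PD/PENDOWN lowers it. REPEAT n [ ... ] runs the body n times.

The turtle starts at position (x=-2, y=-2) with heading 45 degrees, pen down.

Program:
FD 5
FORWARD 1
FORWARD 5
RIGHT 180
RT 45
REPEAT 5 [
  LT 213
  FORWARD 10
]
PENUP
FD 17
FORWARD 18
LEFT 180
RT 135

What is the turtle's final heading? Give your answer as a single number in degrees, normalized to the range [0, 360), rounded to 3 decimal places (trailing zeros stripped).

Answer: 210

Derivation:
Executing turtle program step by step:
Start: pos=(-2,-2), heading=45, pen down
FD 5: (-2,-2) -> (1.536,1.536) [heading=45, draw]
FD 1: (1.536,1.536) -> (2.243,2.243) [heading=45, draw]
FD 5: (2.243,2.243) -> (5.778,5.778) [heading=45, draw]
RT 180: heading 45 -> 225
RT 45: heading 225 -> 180
REPEAT 5 [
  -- iteration 1/5 --
  LT 213: heading 180 -> 33
  FD 10: (5.778,5.778) -> (14.165,11.225) [heading=33, draw]
  -- iteration 2/5 --
  LT 213: heading 33 -> 246
  FD 10: (14.165,11.225) -> (10.098,2.089) [heading=246, draw]
  -- iteration 3/5 --
  LT 213: heading 246 -> 99
  FD 10: (10.098,2.089) -> (8.533,11.966) [heading=99, draw]
  -- iteration 4/5 --
  LT 213: heading 99 -> 312
  FD 10: (8.533,11.966) -> (15.224,4.535) [heading=312, draw]
  -- iteration 5/5 --
  LT 213: heading 312 -> 165
  FD 10: (15.224,4.535) -> (5.565,7.123) [heading=165, draw]
]
PU: pen up
FD 17: (5.565,7.123) -> (-10.856,11.523) [heading=165, move]
FD 18: (-10.856,11.523) -> (-28.242,16.181) [heading=165, move]
LT 180: heading 165 -> 345
RT 135: heading 345 -> 210
Final: pos=(-28.242,16.181), heading=210, 8 segment(s) drawn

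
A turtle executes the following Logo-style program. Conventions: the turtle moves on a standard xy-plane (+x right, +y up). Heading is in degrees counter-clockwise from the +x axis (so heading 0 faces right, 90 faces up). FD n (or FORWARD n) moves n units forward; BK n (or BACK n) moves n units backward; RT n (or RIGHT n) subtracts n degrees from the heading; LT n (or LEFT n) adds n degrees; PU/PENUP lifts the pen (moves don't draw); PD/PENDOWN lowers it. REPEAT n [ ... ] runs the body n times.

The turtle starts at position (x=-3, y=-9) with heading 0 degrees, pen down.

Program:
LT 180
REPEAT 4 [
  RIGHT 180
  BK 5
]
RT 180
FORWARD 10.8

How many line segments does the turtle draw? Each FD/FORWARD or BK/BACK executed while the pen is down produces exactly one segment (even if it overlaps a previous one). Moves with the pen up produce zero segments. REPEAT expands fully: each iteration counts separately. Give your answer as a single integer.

Answer: 5

Derivation:
Executing turtle program step by step:
Start: pos=(-3,-9), heading=0, pen down
LT 180: heading 0 -> 180
REPEAT 4 [
  -- iteration 1/4 --
  RT 180: heading 180 -> 0
  BK 5: (-3,-9) -> (-8,-9) [heading=0, draw]
  -- iteration 2/4 --
  RT 180: heading 0 -> 180
  BK 5: (-8,-9) -> (-3,-9) [heading=180, draw]
  -- iteration 3/4 --
  RT 180: heading 180 -> 0
  BK 5: (-3,-9) -> (-8,-9) [heading=0, draw]
  -- iteration 4/4 --
  RT 180: heading 0 -> 180
  BK 5: (-8,-9) -> (-3,-9) [heading=180, draw]
]
RT 180: heading 180 -> 0
FD 10.8: (-3,-9) -> (7.8,-9) [heading=0, draw]
Final: pos=(7.8,-9), heading=0, 5 segment(s) drawn
Segments drawn: 5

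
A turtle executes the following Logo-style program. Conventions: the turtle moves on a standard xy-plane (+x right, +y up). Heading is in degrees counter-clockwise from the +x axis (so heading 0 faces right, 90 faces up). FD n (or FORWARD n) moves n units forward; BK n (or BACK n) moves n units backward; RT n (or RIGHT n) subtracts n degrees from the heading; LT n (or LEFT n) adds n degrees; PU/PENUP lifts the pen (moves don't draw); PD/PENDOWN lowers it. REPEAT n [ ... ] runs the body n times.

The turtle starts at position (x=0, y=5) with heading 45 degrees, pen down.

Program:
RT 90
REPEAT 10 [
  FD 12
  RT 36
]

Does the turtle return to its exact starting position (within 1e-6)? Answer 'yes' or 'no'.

Answer: yes

Derivation:
Executing turtle program step by step:
Start: pos=(0,5), heading=45, pen down
RT 90: heading 45 -> 315
REPEAT 10 [
  -- iteration 1/10 --
  FD 12: (0,5) -> (8.485,-3.485) [heading=315, draw]
  RT 36: heading 315 -> 279
  -- iteration 2/10 --
  FD 12: (8.485,-3.485) -> (10.362,-15.338) [heading=279, draw]
  RT 36: heading 279 -> 243
  -- iteration 3/10 --
  FD 12: (10.362,-15.338) -> (4.915,-26.03) [heading=243, draw]
  RT 36: heading 243 -> 207
  -- iteration 4/10 --
  FD 12: (4.915,-26.03) -> (-5.777,-31.478) [heading=207, draw]
  RT 36: heading 207 -> 171
  -- iteration 5/10 --
  FD 12: (-5.777,-31.478) -> (-17.63,-29.6) [heading=171, draw]
  RT 36: heading 171 -> 135
  -- iteration 6/10 --
  FD 12: (-17.63,-29.6) -> (-26.115,-21.115) [heading=135, draw]
  RT 36: heading 135 -> 99
  -- iteration 7/10 --
  FD 12: (-26.115,-21.115) -> (-27.992,-9.263) [heading=99, draw]
  RT 36: heading 99 -> 63
  -- iteration 8/10 --
  FD 12: (-27.992,-9.263) -> (-22.544,1.429) [heading=63, draw]
  RT 36: heading 63 -> 27
  -- iteration 9/10 --
  FD 12: (-22.544,1.429) -> (-11.852,6.877) [heading=27, draw]
  RT 36: heading 27 -> 351
  -- iteration 10/10 --
  FD 12: (-11.852,6.877) -> (0,5) [heading=351, draw]
  RT 36: heading 351 -> 315
]
Final: pos=(0,5), heading=315, 10 segment(s) drawn

Start position: (0, 5)
Final position: (0, 5)
Distance = 0; < 1e-6 -> CLOSED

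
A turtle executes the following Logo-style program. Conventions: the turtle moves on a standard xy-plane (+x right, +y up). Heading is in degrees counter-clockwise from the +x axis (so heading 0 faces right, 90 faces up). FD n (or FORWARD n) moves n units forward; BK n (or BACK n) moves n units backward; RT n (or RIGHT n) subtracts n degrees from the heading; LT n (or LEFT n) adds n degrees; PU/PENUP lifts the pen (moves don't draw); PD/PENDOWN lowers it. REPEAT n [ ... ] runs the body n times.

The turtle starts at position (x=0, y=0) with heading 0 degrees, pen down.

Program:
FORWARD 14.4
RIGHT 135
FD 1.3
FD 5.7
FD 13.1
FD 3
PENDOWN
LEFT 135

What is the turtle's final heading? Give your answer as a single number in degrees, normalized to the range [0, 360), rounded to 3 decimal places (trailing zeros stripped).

Executing turtle program step by step:
Start: pos=(0,0), heading=0, pen down
FD 14.4: (0,0) -> (14.4,0) [heading=0, draw]
RT 135: heading 0 -> 225
FD 1.3: (14.4,0) -> (13.481,-0.919) [heading=225, draw]
FD 5.7: (13.481,-0.919) -> (9.45,-4.95) [heading=225, draw]
FD 13.1: (9.45,-4.95) -> (0.187,-14.213) [heading=225, draw]
FD 3: (0.187,-14.213) -> (-1.934,-16.334) [heading=225, draw]
PD: pen down
LT 135: heading 225 -> 0
Final: pos=(-1.934,-16.334), heading=0, 5 segment(s) drawn

Answer: 0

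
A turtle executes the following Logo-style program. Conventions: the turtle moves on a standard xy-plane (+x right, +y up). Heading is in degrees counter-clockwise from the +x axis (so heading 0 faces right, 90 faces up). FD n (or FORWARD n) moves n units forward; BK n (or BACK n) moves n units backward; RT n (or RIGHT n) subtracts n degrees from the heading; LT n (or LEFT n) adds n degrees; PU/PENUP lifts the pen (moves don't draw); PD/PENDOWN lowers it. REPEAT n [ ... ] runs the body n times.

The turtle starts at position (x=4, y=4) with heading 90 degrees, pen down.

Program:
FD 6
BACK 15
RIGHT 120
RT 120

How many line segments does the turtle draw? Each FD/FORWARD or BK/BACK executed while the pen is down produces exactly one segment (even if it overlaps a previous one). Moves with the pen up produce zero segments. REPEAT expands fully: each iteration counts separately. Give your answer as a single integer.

Executing turtle program step by step:
Start: pos=(4,4), heading=90, pen down
FD 6: (4,4) -> (4,10) [heading=90, draw]
BK 15: (4,10) -> (4,-5) [heading=90, draw]
RT 120: heading 90 -> 330
RT 120: heading 330 -> 210
Final: pos=(4,-5), heading=210, 2 segment(s) drawn
Segments drawn: 2

Answer: 2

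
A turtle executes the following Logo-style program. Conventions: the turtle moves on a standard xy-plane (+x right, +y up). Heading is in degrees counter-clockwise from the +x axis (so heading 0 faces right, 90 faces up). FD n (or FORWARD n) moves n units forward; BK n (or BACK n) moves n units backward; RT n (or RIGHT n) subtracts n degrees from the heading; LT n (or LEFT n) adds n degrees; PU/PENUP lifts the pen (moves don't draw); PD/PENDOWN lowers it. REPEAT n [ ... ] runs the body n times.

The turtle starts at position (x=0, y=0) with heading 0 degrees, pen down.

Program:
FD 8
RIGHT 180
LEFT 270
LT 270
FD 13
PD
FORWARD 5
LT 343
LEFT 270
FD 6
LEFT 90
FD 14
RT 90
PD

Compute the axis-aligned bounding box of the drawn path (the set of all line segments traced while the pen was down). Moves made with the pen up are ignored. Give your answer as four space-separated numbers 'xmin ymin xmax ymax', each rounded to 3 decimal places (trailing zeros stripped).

Answer: 0 -9.831 37.634 0

Derivation:
Executing turtle program step by step:
Start: pos=(0,0), heading=0, pen down
FD 8: (0,0) -> (8,0) [heading=0, draw]
RT 180: heading 0 -> 180
LT 270: heading 180 -> 90
LT 270: heading 90 -> 0
FD 13: (8,0) -> (21,0) [heading=0, draw]
PD: pen down
FD 5: (21,0) -> (26,0) [heading=0, draw]
LT 343: heading 0 -> 343
LT 270: heading 343 -> 253
FD 6: (26,0) -> (24.246,-5.738) [heading=253, draw]
LT 90: heading 253 -> 343
FD 14: (24.246,-5.738) -> (37.634,-9.831) [heading=343, draw]
RT 90: heading 343 -> 253
PD: pen down
Final: pos=(37.634,-9.831), heading=253, 5 segment(s) drawn

Segment endpoints: x in {0, 8, 21, 24.246, 26, 37.634}, y in {-9.831, -5.738, 0, 0, 0}
xmin=0, ymin=-9.831, xmax=37.634, ymax=0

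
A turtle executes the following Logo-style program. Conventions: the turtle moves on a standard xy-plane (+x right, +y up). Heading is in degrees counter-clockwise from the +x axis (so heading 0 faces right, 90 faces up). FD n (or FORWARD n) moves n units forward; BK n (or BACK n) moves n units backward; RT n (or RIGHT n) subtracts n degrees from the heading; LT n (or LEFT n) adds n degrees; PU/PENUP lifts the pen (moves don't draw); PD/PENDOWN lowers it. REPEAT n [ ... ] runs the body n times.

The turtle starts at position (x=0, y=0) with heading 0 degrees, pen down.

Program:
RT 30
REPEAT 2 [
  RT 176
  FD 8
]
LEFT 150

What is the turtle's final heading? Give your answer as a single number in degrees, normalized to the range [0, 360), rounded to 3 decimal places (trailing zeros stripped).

Answer: 128

Derivation:
Executing turtle program step by step:
Start: pos=(0,0), heading=0, pen down
RT 30: heading 0 -> 330
REPEAT 2 [
  -- iteration 1/2 --
  RT 176: heading 330 -> 154
  FD 8: (0,0) -> (-7.19,3.507) [heading=154, draw]
  -- iteration 2/2 --
  RT 176: heading 154 -> 338
  FD 8: (-7.19,3.507) -> (0.227,0.51) [heading=338, draw]
]
LT 150: heading 338 -> 128
Final: pos=(0.227,0.51), heading=128, 2 segment(s) drawn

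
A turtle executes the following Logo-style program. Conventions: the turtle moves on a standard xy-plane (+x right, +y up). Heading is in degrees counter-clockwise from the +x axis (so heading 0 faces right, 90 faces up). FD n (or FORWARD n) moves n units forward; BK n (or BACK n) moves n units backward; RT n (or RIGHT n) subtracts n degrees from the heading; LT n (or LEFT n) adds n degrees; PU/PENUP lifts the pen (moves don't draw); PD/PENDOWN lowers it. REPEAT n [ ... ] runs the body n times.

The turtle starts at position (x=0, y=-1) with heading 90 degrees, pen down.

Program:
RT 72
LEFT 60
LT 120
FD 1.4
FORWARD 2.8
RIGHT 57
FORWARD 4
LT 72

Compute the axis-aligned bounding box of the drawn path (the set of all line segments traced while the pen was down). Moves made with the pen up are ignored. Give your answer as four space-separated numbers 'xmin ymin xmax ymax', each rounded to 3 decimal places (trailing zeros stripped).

Answer: -7.103 -2.298 0 0.219

Derivation:
Executing turtle program step by step:
Start: pos=(0,-1), heading=90, pen down
RT 72: heading 90 -> 18
LT 60: heading 18 -> 78
LT 120: heading 78 -> 198
FD 1.4: (0,-1) -> (-1.331,-1.433) [heading=198, draw]
FD 2.8: (-1.331,-1.433) -> (-3.994,-2.298) [heading=198, draw]
RT 57: heading 198 -> 141
FD 4: (-3.994,-2.298) -> (-7.103,0.219) [heading=141, draw]
LT 72: heading 141 -> 213
Final: pos=(-7.103,0.219), heading=213, 3 segment(s) drawn

Segment endpoints: x in {-7.103, -3.994, -1.331, 0}, y in {-2.298, -1.433, -1, 0.219}
xmin=-7.103, ymin=-2.298, xmax=0, ymax=0.219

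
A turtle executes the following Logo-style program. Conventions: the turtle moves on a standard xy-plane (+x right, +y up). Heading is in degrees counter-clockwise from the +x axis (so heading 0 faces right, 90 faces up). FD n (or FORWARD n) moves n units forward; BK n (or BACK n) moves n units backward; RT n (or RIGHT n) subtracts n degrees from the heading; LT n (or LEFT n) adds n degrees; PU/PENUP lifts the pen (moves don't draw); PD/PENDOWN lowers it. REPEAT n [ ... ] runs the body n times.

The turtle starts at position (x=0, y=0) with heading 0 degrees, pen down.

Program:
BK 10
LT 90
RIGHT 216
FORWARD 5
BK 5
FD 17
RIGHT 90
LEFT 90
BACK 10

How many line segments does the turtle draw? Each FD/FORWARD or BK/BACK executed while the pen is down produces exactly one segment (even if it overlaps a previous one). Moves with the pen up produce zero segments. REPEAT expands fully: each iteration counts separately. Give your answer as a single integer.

Executing turtle program step by step:
Start: pos=(0,0), heading=0, pen down
BK 10: (0,0) -> (-10,0) [heading=0, draw]
LT 90: heading 0 -> 90
RT 216: heading 90 -> 234
FD 5: (-10,0) -> (-12.939,-4.045) [heading=234, draw]
BK 5: (-12.939,-4.045) -> (-10,0) [heading=234, draw]
FD 17: (-10,0) -> (-19.992,-13.753) [heading=234, draw]
RT 90: heading 234 -> 144
LT 90: heading 144 -> 234
BK 10: (-19.992,-13.753) -> (-14.114,-5.663) [heading=234, draw]
Final: pos=(-14.114,-5.663), heading=234, 5 segment(s) drawn
Segments drawn: 5

Answer: 5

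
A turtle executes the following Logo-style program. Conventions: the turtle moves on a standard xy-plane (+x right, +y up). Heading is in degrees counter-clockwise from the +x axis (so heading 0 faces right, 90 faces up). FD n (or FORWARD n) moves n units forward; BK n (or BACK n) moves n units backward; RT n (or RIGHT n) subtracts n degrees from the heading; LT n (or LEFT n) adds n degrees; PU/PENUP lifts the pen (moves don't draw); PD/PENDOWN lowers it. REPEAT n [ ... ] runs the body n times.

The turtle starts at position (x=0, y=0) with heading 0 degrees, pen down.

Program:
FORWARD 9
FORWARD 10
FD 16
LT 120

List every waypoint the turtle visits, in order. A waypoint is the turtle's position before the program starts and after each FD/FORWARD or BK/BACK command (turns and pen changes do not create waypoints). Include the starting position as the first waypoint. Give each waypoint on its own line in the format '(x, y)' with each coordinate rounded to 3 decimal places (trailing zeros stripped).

Answer: (0, 0)
(9, 0)
(19, 0)
(35, 0)

Derivation:
Executing turtle program step by step:
Start: pos=(0,0), heading=0, pen down
FD 9: (0,0) -> (9,0) [heading=0, draw]
FD 10: (9,0) -> (19,0) [heading=0, draw]
FD 16: (19,0) -> (35,0) [heading=0, draw]
LT 120: heading 0 -> 120
Final: pos=(35,0), heading=120, 3 segment(s) drawn
Waypoints (4 total):
(0, 0)
(9, 0)
(19, 0)
(35, 0)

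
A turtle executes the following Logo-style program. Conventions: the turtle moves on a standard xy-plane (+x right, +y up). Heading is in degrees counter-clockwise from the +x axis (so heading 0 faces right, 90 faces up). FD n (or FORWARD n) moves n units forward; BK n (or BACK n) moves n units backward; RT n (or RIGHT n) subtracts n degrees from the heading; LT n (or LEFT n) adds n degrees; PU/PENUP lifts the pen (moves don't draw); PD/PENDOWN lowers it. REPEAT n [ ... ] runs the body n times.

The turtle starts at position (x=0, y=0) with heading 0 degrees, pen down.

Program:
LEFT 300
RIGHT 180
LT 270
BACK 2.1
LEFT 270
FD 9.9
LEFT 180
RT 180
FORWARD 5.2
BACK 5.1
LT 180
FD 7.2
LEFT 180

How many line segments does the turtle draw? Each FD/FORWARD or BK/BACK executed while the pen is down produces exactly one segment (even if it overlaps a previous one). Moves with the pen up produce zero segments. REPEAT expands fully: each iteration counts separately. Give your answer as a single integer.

Executing turtle program step by step:
Start: pos=(0,0), heading=0, pen down
LT 300: heading 0 -> 300
RT 180: heading 300 -> 120
LT 270: heading 120 -> 30
BK 2.1: (0,0) -> (-1.819,-1.05) [heading=30, draw]
LT 270: heading 30 -> 300
FD 9.9: (-1.819,-1.05) -> (3.131,-9.624) [heading=300, draw]
LT 180: heading 300 -> 120
RT 180: heading 120 -> 300
FD 5.2: (3.131,-9.624) -> (5.731,-14.127) [heading=300, draw]
BK 5.1: (5.731,-14.127) -> (3.181,-9.71) [heading=300, draw]
LT 180: heading 300 -> 120
FD 7.2: (3.181,-9.71) -> (-0.419,-3.475) [heading=120, draw]
LT 180: heading 120 -> 300
Final: pos=(-0.419,-3.475), heading=300, 5 segment(s) drawn
Segments drawn: 5

Answer: 5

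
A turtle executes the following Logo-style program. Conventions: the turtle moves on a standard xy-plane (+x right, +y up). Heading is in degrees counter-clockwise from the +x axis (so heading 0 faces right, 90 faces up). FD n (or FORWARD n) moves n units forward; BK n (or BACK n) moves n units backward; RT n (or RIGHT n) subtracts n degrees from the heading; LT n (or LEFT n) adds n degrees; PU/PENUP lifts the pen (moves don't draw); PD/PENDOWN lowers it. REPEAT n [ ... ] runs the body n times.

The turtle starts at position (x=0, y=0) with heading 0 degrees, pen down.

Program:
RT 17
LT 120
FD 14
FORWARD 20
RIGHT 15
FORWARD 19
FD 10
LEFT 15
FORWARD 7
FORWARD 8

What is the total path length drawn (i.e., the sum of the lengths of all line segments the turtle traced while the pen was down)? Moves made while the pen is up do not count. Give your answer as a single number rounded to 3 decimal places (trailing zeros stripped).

Executing turtle program step by step:
Start: pos=(0,0), heading=0, pen down
RT 17: heading 0 -> 343
LT 120: heading 343 -> 103
FD 14: (0,0) -> (-3.149,13.641) [heading=103, draw]
FD 20: (-3.149,13.641) -> (-7.648,33.129) [heading=103, draw]
RT 15: heading 103 -> 88
FD 19: (-7.648,33.129) -> (-6.985,52.117) [heading=88, draw]
FD 10: (-6.985,52.117) -> (-6.636,62.111) [heading=88, draw]
LT 15: heading 88 -> 103
FD 7: (-6.636,62.111) -> (-8.211,68.932) [heading=103, draw]
FD 8: (-8.211,68.932) -> (-10.011,76.726) [heading=103, draw]
Final: pos=(-10.011,76.726), heading=103, 6 segment(s) drawn

Segment lengths:
  seg 1: (0,0) -> (-3.149,13.641), length = 14
  seg 2: (-3.149,13.641) -> (-7.648,33.129), length = 20
  seg 3: (-7.648,33.129) -> (-6.985,52.117), length = 19
  seg 4: (-6.985,52.117) -> (-6.636,62.111), length = 10
  seg 5: (-6.636,62.111) -> (-8.211,68.932), length = 7
  seg 6: (-8.211,68.932) -> (-10.011,76.726), length = 8
Total = 78

Answer: 78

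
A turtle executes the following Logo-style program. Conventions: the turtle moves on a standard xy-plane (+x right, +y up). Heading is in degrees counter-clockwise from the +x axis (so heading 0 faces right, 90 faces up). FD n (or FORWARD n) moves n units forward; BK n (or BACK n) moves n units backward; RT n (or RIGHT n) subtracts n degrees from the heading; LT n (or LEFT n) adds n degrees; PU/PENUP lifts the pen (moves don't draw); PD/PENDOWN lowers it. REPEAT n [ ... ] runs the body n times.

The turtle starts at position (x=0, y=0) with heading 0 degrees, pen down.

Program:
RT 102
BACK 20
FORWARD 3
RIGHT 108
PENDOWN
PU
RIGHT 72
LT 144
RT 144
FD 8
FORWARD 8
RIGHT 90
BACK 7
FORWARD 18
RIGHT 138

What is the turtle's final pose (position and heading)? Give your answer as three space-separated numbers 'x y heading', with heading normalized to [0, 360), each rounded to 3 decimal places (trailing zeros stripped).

Executing turtle program step by step:
Start: pos=(0,0), heading=0, pen down
RT 102: heading 0 -> 258
BK 20: (0,0) -> (4.158,19.563) [heading=258, draw]
FD 3: (4.158,19.563) -> (3.534,16.629) [heading=258, draw]
RT 108: heading 258 -> 150
PD: pen down
PU: pen up
RT 72: heading 150 -> 78
LT 144: heading 78 -> 222
RT 144: heading 222 -> 78
FD 8: (3.534,16.629) -> (5.198,24.454) [heading=78, move]
FD 8: (5.198,24.454) -> (6.861,32.279) [heading=78, move]
RT 90: heading 78 -> 348
BK 7: (6.861,32.279) -> (0.014,33.734) [heading=348, move]
FD 18: (0.014,33.734) -> (17.621,29.992) [heading=348, move]
RT 138: heading 348 -> 210
Final: pos=(17.621,29.992), heading=210, 2 segment(s) drawn

Answer: 17.621 29.992 210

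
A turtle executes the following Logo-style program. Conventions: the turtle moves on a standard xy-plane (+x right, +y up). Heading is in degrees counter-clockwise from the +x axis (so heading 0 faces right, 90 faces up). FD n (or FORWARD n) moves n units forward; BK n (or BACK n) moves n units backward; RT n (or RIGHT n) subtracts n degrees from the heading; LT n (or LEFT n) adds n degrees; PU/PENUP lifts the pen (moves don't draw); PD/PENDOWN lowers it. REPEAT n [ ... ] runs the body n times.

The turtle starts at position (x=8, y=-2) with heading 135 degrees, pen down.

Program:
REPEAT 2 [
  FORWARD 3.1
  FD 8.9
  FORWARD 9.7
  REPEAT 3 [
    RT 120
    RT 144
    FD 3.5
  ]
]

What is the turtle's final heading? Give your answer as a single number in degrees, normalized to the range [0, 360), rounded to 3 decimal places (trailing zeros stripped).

Executing turtle program step by step:
Start: pos=(8,-2), heading=135, pen down
REPEAT 2 [
  -- iteration 1/2 --
  FD 3.1: (8,-2) -> (5.808,0.192) [heading=135, draw]
  FD 8.9: (5.808,0.192) -> (-0.485,6.485) [heading=135, draw]
  FD 9.7: (-0.485,6.485) -> (-7.344,13.344) [heading=135, draw]
  REPEAT 3 [
    -- iteration 1/3 --
    RT 120: heading 135 -> 15
    RT 144: heading 15 -> 231
    FD 3.5: (-7.344,13.344) -> (-9.547,10.624) [heading=231, draw]
    -- iteration 2/3 --
    RT 120: heading 231 -> 111
    RT 144: heading 111 -> 327
    FD 3.5: (-9.547,10.624) -> (-6.611,8.718) [heading=327, draw]
    -- iteration 3/3 --
    RT 120: heading 327 -> 207
    RT 144: heading 207 -> 63
    FD 3.5: (-6.611,8.718) -> (-5.023,11.836) [heading=63, draw]
  ]
  -- iteration 2/2 --
  FD 3.1: (-5.023,11.836) -> (-3.615,14.599) [heading=63, draw]
  FD 8.9: (-3.615,14.599) -> (0.425,22.529) [heading=63, draw]
  FD 9.7: (0.425,22.529) -> (4.829,31.171) [heading=63, draw]
  REPEAT 3 [
    -- iteration 1/3 --
    RT 120: heading 63 -> 303
    RT 144: heading 303 -> 159
    FD 3.5: (4.829,31.171) -> (1.562,32.426) [heading=159, draw]
    -- iteration 2/3 --
    RT 120: heading 159 -> 39
    RT 144: heading 39 -> 255
    FD 3.5: (1.562,32.426) -> (0.656,29.045) [heading=255, draw]
    -- iteration 3/3 --
    RT 120: heading 255 -> 135
    RT 144: heading 135 -> 351
    FD 3.5: (0.656,29.045) -> (4.113,28.497) [heading=351, draw]
  ]
]
Final: pos=(4.113,28.497), heading=351, 12 segment(s) drawn

Answer: 351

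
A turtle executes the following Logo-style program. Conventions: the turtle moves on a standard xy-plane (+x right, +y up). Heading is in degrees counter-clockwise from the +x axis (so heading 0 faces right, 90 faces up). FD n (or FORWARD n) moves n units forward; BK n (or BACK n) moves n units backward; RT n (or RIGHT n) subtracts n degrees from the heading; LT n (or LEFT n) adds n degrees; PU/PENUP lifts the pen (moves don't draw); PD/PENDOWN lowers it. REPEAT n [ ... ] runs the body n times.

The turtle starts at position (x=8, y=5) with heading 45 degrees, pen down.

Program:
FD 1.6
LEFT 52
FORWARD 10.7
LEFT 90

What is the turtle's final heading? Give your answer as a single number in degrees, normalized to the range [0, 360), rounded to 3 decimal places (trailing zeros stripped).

Answer: 187

Derivation:
Executing turtle program step by step:
Start: pos=(8,5), heading=45, pen down
FD 1.6: (8,5) -> (9.131,6.131) [heading=45, draw]
LT 52: heading 45 -> 97
FD 10.7: (9.131,6.131) -> (7.827,16.752) [heading=97, draw]
LT 90: heading 97 -> 187
Final: pos=(7.827,16.752), heading=187, 2 segment(s) drawn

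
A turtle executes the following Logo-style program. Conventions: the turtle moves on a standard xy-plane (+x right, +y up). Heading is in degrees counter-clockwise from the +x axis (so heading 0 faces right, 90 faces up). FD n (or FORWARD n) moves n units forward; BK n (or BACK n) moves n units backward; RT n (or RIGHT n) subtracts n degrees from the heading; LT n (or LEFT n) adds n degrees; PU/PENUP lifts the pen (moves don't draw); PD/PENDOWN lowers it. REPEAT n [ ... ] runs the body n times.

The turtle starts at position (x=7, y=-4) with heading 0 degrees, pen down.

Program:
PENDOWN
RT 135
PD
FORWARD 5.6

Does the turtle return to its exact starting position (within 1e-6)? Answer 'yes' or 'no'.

Answer: no

Derivation:
Executing turtle program step by step:
Start: pos=(7,-4), heading=0, pen down
PD: pen down
RT 135: heading 0 -> 225
PD: pen down
FD 5.6: (7,-4) -> (3.04,-7.96) [heading=225, draw]
Final: pos=(3.04,-7.96), heading=225, 1 segment(s) drawn

Start position: (7, -4)
Final position: (3.04, -7.96)
Distance = 5.6; >= 1e-6 -> NOT closed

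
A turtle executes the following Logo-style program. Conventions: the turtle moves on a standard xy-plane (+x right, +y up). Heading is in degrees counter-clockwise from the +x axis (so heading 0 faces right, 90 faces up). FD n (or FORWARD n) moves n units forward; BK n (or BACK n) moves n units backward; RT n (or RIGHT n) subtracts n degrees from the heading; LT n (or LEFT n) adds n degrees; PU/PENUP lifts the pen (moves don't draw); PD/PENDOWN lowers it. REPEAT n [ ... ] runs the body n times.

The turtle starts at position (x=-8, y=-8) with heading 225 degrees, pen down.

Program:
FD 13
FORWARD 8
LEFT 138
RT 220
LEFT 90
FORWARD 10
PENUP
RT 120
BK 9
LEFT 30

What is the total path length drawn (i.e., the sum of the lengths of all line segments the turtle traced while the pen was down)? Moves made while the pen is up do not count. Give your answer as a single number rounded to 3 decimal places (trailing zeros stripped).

Executing turtle program step by step:
Start: pos=(-8,-8), heading=225, pen down
FD 13: (-8,-8) -> (-17.192,-17.192) [heading=225, draw]
FD 8: (-17.192,-17.192) -> (-22.849,-22.849) [heading=225, draw]
LT 138: heading 225 -> 3
RT 220: heading 3 -> 143
LT 90: heading 143 -> 233
FD 10: (-22.849,-22.849) -> (-28.867,-30.836) [heading=233, draw]
PU: pen up
RT 120: heading 233 -> 113
BK 9: (-28.867,-30.836) -> (-25.351,-39.12) [heading=113, move]
LT 30: heading 113 -> 143
Final: pos=(-25.351,-39.12), heading=143, 3 segment(s) drawn

Segment lengths:
  seg 1: (-8,-8) -> (-17.192,-17.192), length = 13
  seg 2: (-17.192,-17.192) -> (-22.849,-22.849), length = 8
  seg 3: (-22.849,-22.849) -> (-28.867,-30.836), length = 10
Total = 31

Answer: 31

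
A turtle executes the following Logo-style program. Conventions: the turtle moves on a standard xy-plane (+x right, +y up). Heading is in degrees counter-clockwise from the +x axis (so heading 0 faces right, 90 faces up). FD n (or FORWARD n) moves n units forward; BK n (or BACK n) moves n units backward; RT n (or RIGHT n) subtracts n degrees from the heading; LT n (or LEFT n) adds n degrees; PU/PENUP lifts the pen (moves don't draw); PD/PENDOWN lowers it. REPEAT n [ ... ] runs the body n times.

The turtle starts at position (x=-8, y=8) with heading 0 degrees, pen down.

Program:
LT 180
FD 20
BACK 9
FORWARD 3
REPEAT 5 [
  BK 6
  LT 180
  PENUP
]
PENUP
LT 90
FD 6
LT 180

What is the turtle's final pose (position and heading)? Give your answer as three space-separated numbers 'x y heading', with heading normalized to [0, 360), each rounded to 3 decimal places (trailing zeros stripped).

Executing turtle program step by step:
Start: pos=(-8,8), heading=0, pen down
LT 180: heading 0 -> 180
FD 20: (-8,8) -> (-28,8) [heading=180, draw]
BK 9: (-28,8) -> (-19,8) [heading=180, draw]
FD 3: (-19,8) -> (-22,8) [heading=180, draw]
REPEAT 5 [
  -- iteration 1/5 --
  BK 6: (-22,8) -> (-16,8) [heading=180, draw]
  LT 180: heading 180 -> 0
  PU: pen up
  -- iteration 2/5 --
  BK 6: (-16,8) -> (-22,8) [heading=0, move]
  LT 180: heading 0 -> 180
  PU: pen up
  -- iteration 3/5 --
  BK 6: (-22,8) -> (-16,8) [heading=180, move]
  LT 180: heading 180 -> 0
  PU: pen up
  -- iteration 4/5 --
  BK 6: (-16,8) -> (-22,8) [heading=0, move]
  LT 180: heading 0 -> 180
  PU: pen up
  -- iteration 5/5 --
  BK 6: (-22,8) -> (-16,8) [heading=180, move]
  LT 180: heading 180 -> 0
  PU: pen up
]
PU: pen up
LT 90: heading 0 -> 90
FD 6: (-16,8) -> (-16,14) [heading=90, move]
LT 180: heading 90 -> 270
Final: pos=(-16,14), heading=270, 4 segment(s) drawn

Answer: -16 14 270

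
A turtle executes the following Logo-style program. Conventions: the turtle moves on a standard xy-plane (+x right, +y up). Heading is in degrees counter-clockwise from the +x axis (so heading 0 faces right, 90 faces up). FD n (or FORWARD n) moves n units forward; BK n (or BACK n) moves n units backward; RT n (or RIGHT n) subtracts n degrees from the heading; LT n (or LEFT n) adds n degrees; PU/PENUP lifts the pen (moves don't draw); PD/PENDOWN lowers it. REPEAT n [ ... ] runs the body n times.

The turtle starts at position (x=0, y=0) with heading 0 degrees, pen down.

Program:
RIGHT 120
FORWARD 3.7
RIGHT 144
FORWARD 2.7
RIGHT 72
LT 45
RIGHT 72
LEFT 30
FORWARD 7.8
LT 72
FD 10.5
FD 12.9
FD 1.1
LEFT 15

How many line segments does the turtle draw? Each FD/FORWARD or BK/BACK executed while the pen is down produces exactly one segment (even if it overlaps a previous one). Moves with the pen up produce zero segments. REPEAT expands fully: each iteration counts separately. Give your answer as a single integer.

Executing turtle program step by step:
Start: pos=(0,0), heading=0, pen down
RT 120: heading 0 -> 240
FD 3.7: (0,0) -> (-1.85,-3.204) [heading=240, draw]
RT 144: heading 240 -> 96
FD 2.7: (-1.85,-3.204) -> (-2.132,-0.519) [heading=96, draw]
RT 72: heading 96 -> 24
LT 45: heading 24 -> 69
RT 72: heading 69 -> 357
LT 30: heading 357 -> 27
FD 7.8: (-2.132,-0.519) -> (4.818,3.022) [heading=27, draw]
LT 72: heading 27 -> 99
FD 10.5: (4.818,3.022) -> (3.175,13.393) [heading=99, draw]
FD 12.9: (3.175,13.393) -> (1.157,26.134) [heading=99, draw]
FD 1.1: (1.157,26.134) -> (0.985,27.22) [heading=99, draw]
LT 15: heading 99 -> 114
Final: pos=(0.985,27.22), heading=114, 6 segment(s) drawn
Segments drawn: 6

Answer: 6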